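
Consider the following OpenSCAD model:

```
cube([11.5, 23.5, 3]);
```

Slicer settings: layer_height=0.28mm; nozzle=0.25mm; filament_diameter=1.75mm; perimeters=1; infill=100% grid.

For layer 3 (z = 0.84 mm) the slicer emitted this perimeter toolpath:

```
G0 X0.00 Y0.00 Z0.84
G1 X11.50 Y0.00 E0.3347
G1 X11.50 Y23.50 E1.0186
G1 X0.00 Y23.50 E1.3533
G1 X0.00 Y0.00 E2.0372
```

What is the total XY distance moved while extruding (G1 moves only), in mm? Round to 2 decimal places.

70.00 mm

Sum the Euclidean lengths of each G1 segment: total = 70.00 mm.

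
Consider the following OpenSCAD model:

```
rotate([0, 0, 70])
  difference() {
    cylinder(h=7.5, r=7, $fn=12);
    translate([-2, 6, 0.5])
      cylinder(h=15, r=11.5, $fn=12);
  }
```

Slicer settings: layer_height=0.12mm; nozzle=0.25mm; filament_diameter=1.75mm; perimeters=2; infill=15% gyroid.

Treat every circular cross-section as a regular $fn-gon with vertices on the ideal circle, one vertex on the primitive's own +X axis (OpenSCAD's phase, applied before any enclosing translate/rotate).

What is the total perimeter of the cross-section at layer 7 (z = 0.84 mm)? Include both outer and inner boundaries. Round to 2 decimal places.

At z = 0.84 mm: the r=7 cylinder gives a regular 12-gon of circumradius 7 (constant along its height) (perimeter = 2·12·7.000·sin(180°/12) = 43.48 mm); the cylinder at (-2, 6): section is a regular 12-gon, circumradius r=11.5 (perimeter = 2·12·11.500·sin(180°/12) = 71.43 mm); Taking the first minus the rest: starting from the r=7 cylinder, the r=11.5 cylinder at (-2, 6) partially overlaps it — only the 129.39 mm² overlap (of its 396.75 mm²) is removed, clipping the outline — boundary = 28.45 mm; (rotated 70° about Z; rotation is an isometry so areas/perimeters/island counts are preserved). Overall, the cross-section is a single solid region. Total boundary length (outer) = 28.45 mm.

28.45 mm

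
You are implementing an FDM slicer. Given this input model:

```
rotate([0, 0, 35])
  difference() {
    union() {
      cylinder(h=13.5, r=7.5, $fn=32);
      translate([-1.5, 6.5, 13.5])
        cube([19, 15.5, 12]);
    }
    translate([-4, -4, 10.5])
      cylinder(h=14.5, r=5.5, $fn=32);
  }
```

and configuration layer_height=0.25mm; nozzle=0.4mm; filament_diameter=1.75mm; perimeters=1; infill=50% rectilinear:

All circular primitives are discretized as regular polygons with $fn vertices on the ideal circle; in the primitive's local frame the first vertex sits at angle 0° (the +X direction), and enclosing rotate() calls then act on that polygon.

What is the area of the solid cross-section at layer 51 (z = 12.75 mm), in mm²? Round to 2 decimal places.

116.50 mm²

At z = 12.75 mm: the r=7.5 cylinder gives a regular 32-gon of circumradius 7.5 (constant along its height) (area = (32/2)·7.500²·sin(360°/32) = 175.58 mm²); the cube at (-1.5, 6.5) is absent (z outside [13.5, 25.5]); Merging all regions: only the r=7.5 cylinder is present, so the union is just that shape — area = 175.58 mm²; the cylinder at (-4, -4): section is a regular 32-gon, circumradius r=5.5 (area = (32/2)·5.500²·sin(360°/32) = 94.42 mm²); After the difference (first − rest): starting from that combined region (175.58 mm²), the r=5.5 cylinder at (-4, -4) partially overlaps it — only the 59.08 mm² overlap (of its 94.42 mm²) is removed, clipping the outline — area = 116.50 mm²; (whole slice rotated 35° about Z — lengths, areas and connectivity unchanged). Overall, the cross-section is a single solid region. Net area = 116.50 mm².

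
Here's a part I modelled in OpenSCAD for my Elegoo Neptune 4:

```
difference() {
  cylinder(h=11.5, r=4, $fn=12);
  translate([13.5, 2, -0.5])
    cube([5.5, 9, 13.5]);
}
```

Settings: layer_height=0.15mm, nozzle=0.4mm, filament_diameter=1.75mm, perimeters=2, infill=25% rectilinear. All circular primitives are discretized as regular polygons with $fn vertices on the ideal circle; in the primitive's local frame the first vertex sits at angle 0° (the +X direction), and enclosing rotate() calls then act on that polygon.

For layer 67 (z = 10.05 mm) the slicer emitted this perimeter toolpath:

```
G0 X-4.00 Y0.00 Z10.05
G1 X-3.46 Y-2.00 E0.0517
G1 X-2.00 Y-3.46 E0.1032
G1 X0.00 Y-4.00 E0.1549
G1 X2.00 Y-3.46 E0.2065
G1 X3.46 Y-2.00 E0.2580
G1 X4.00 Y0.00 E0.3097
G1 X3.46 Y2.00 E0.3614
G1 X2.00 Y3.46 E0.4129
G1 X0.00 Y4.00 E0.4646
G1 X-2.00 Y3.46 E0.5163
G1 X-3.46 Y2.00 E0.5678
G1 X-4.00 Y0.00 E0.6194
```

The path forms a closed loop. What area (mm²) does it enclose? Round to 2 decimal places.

47.94 mm²

Apply the shoelace formula to the sequence of (X, Y) vertices; enclosed area = 47.94 mm².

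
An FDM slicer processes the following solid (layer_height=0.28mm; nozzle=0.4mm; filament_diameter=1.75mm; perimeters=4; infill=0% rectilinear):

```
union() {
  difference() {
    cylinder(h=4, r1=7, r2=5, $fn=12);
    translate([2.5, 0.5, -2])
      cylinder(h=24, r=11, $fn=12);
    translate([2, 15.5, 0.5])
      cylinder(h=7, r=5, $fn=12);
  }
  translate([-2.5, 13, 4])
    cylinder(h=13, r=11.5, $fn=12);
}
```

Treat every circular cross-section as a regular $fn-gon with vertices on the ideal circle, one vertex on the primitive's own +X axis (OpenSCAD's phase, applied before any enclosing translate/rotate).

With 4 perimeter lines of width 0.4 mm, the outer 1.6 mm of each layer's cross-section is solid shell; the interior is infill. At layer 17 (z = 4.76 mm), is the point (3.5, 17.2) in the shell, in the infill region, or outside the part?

infill

At z = 4.76 mm: the cone is absent (z outside [0, 4]); the cylinder at (2.5, 0.5): section is a regular 12-gon, circumradius r=11; the r=5 cylinder at (2, 15.5) gives a regular 12-gon of circumradius 5 (constant along its height); Taking the first minus the rest: the first operand is absent here, so nothing remains; the cylinder at (-2.5, 13): section is a regular 12-gon, circumradius r=11.5; Merging all regions: only the r=11.5 cylinder at (-2.5, 13) is present, so the union is just that shape — 1 connected region. Overall, the cross-section is a single solid region. The nearest boundary edge runs (7.46, 18.75)→(3.25, 22.96); distance from the point to it = 3.90 mm. The point is inside the cross-section and 3.90 mm from the nearest boundary — more than the 1.6 mm shell width (4 × 0.4), so it's in the infill interior.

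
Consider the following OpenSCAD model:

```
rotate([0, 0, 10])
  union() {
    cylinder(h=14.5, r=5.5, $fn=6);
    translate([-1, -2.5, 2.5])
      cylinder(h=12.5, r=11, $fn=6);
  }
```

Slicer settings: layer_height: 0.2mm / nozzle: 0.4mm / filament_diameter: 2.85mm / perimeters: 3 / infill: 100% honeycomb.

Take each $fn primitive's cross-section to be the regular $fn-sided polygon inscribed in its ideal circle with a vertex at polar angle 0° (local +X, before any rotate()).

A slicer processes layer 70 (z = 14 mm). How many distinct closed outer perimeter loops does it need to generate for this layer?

1

At z = 14 mm: the r=5.5 cylinder contributes a regular 6-gon of circumradius 5.5; the r=11 cylinder at (-1, -2.5) gives a regular 6-gon of circumradius 11 (constant along its height); Taking the union: the r=5.5 cylinder lies entirely inside the r=11 cylinder at (-1, -2.5), so the union is just the r=11 cylinder at (-1, -2.5) — 1 connected region; (whole slice rotated 10° about Z — lengths, areas and connectivity unchanged). The result has 1 disconnected region.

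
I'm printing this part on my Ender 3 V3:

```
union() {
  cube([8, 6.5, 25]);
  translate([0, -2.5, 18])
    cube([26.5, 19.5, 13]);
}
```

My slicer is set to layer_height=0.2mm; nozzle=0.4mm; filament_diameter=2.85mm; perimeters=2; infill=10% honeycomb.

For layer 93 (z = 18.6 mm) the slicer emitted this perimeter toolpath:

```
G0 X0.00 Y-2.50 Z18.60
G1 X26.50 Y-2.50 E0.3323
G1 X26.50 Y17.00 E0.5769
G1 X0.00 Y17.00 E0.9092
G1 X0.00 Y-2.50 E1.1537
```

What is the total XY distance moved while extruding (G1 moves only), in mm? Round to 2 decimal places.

92.00 mm

Sum the Euclidean lengths of each G1 segment: total = 92.00 mm.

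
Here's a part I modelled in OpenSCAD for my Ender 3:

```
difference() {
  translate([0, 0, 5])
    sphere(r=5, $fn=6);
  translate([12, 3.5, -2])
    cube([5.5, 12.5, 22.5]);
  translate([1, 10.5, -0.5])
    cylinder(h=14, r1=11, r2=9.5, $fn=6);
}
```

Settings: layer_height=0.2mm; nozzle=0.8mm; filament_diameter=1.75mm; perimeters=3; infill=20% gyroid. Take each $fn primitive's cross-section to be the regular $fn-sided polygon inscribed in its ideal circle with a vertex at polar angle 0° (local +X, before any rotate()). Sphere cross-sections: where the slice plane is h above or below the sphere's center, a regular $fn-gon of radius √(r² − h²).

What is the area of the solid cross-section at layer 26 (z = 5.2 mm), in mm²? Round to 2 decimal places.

At z = 5.2 mm: the sphere: section is a regular 6-gon, circumradius = √(r²−h²) = √(5²−0.2²) = 4.996 (area = (6/2)·4.996²·sin(360°/6) = 64.85 mm²); the 5.5×12.5 cube at (12, 3.5) contributes its full rectangle (area 68.75 mm²); the cone at (1, 10.5) contributes a regular 6-gon of circumradius 10.389 (interpolated between r1=11 and r2=9.5 at t=0.407) (area = (6/2)·10.389²·sin(360°/6) = 280.43 mm²); Subtracting the remaining from the first: starting from the r=5 sphere (64.85 mm²), the 5.5×12.5 cube at (12, 3.5) misses the remaining region (no effect); the cone at (1, 10.5) partially overlaps it — only the 18.71 mm² overlap (of its 280.43 mm²) is removed, clipping the outline — area = 46.13 mm². Overall, the cross-section is a single solid region. Net area = 46.13 mm².

46.13 mm²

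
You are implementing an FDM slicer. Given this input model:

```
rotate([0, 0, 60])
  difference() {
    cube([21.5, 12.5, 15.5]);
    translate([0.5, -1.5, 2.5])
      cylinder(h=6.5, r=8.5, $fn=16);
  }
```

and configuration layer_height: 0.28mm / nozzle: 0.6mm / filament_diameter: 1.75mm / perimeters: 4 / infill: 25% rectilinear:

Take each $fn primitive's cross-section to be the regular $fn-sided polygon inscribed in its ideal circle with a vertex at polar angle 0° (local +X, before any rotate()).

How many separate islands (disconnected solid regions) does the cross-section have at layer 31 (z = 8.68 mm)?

At z = 8.68 mm: the cube is present — its section is the full 21.5×12.5 rectangle; the cylinder at (0.5, -1.5): section is a regular 16-gon, circumradius r=8.5; Taking the first minus the rest: starting from the 21.5×12.5 cube, the r=8.5 cylinder at (0.5, -1.5) partially overlaps it — only the 46.25 mm² overlap (of its 221.19 mm²) is removed, clipping the outline — 1 connected region; (whole slice rotated 60° about Z — lengths, areas and connectivity unchanged). Overall, the cross-section is a single solid region. Island count = 1.

1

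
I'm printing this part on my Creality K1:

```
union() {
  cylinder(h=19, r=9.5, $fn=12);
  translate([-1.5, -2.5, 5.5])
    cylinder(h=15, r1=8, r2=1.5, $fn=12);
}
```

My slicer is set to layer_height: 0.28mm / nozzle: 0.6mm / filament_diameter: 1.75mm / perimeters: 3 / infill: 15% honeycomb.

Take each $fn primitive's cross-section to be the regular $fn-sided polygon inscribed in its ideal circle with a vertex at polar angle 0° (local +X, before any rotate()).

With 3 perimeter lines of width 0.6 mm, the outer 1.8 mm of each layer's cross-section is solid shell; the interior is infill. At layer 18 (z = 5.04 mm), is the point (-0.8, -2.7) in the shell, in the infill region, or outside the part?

infill

At z = 5.04 mm: the cylinder: section is a regular 12-gon, circumradius r=9.5; the cone at (-1.5, -2.5) is not intersected at this z (z outside [5.5, 20.5]); Taking the union: only the r=9.5 cylinder is present, so the union is just that shape — 1 connected region. Overall, the cross-section is a single solid region. The nearest boundary edge runs (-4.75, -8.23)→(-0.00, -9.50); distance from the point to it = 6.36 mm. The point is inside the cross-section and 6.36 mm from the nearest boundary — more than the 1.8 mm shell width (3 × 0.6), so it's in the infill interior.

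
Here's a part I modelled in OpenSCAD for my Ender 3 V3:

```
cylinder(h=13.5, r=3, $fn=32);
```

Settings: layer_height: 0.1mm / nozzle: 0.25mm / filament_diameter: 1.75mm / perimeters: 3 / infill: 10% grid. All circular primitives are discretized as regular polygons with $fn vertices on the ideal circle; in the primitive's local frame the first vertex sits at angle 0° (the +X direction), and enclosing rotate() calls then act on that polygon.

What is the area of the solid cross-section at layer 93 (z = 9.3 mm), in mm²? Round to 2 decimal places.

28.09 mm²

At z = 9.3 mm: the r=3 cylinder gives a regular 32-gon of circumradius 3 (constant along its height) (area = (32/2)·3.000²·sin(360°/32) = 28.09 mm²). Overall, the cross-section is a single solid region. Net area = 28.09 mm².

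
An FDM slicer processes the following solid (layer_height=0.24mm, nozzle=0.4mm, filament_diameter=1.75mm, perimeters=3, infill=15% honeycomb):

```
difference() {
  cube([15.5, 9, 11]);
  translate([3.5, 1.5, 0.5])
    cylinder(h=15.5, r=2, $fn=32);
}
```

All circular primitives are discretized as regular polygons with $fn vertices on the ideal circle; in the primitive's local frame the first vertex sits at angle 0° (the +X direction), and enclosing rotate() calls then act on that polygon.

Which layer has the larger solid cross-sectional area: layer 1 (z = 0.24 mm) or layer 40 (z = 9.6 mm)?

layer 1 (z = 0.24 mm)

Layer 1 (z = 0.24): the 15.5×9 cube contributes its full rectangle (area 139.50 mm²); the cylinder at (3.5, 1.5) does not reach this height (z outside [0.5, 16]); Subtracting the remaining from the first: none of the subtracted shapes is present at this height, so the 15.5×9 cube is unchanged — area = 139.50 mm². So its area = 139.50 mm². Layer 40 (z = 9.6): the 15.5×9 cube contributes its full rectangle (area 139.50 mm²); the cylinder at (3.5, 1.5): section is a regular 32-gon, circumradius r=2 (area = (32/2)·2.000²·sin(360°/32) = 12.49 mm²); Subtracting the remaining from the first: starting from the 15.5×9 cube (139.50 mm²), the r=2 cylinder at (3.5, 1.5) partially overlaps it — only the 11.60 mm² overlap (of its 12.49 mm²) is removed, clipping the outline — area = 127.90 mm². So its area = 127.90 mm². Layer 1 is larger (139.50 vs 127.90 mm²).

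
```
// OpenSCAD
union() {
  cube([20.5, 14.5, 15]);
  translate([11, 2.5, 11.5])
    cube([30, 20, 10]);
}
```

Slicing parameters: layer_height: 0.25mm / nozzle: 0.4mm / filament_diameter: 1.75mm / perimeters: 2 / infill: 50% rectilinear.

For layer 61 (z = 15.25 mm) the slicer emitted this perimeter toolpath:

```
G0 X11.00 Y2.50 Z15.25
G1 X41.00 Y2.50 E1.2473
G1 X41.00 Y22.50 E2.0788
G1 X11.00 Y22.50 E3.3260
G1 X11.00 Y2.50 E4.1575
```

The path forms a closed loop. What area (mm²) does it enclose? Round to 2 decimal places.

600.00 mm²

Apply the shoelace formula to the sequence of (X, Y) vertices; enclosed area = 600.00 mm².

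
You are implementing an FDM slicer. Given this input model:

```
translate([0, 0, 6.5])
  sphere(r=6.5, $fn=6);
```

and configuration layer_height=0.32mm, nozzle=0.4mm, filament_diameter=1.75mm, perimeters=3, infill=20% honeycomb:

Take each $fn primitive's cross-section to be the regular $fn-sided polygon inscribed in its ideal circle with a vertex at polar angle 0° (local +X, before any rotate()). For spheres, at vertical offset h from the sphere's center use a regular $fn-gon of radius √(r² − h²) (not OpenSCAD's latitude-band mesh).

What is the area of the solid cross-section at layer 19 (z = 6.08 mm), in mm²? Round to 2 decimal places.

109.31 mm²

At z = 6.08 mm: the sphere: section is a regular 6-gon, circumradius = √(r²−h²) = √(6.5²−0.42²) = 6.486 (area = (6/2)·6.486²·sin(360°/6) = 109.31 mm²). Overall, the cross-section is a single solid region. Net area = 109.31 mm².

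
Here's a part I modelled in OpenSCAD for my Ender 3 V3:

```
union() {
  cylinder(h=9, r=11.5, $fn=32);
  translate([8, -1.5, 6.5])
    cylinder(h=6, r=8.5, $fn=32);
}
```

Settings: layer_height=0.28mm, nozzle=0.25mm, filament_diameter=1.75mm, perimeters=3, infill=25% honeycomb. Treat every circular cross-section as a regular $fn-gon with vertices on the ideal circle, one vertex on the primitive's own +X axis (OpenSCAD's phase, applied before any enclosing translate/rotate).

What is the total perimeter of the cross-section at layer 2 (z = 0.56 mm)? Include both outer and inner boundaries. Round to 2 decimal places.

72.14 mm

At z = 0.56 mm: the r=11.5 cylinder gives a regular 32-gon of circumradius 11.5 (constant along its height) (perimeter = 2·32·11.500·sin(180°/32) = 72.14 mm); the cylinder at (8, -1.5) is not intersected at this z (z outside [6.5, 12.5]); Taking the union: only the r=11.5 cylinder is present, so the union is just that shape — boundary = 72.14 mm. Overall, the cross-section is a single solid region. Total boundary length (outer) = 72.14 mm.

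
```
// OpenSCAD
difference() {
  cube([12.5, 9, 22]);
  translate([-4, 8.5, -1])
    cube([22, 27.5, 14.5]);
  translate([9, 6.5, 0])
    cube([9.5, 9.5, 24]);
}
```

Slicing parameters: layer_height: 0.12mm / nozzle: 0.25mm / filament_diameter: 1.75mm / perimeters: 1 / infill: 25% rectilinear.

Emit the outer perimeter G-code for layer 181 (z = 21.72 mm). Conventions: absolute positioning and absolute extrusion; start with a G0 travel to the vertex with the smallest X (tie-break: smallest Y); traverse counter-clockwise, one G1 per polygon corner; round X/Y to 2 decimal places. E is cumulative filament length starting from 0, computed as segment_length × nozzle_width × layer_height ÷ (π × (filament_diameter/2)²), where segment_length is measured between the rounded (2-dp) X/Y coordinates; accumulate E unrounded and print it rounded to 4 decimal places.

At z = 21.72 mm: the cube (footprint 12.5×9) is included at this height; the cube at (-4, 8.5) does not reach this height (z outside [-1, 13.5]); the 9.5×9.5 cube at (9, 6.5) contributes its full rectangle; After the difference (first − rest): starting from the 12.5×9 cube, the 9.5×9.5 cube at (9, 6.5) partially overlaps it — only the 8.75 mm² overlap (of its 90.25 mm²) is removed, clipping the outline — 1 connected region. The outline is a single polygon with 6 vertices. Extrusion per mm of travel: 0.25 × 0.12 / (π × 0.875²) = 0.012473. Accumulating E over each segment gives final E = 0.5363.

G0 X0.00 Y0.00 Z21.72
G1 X12.50 Y0.00 E0.1559
G1 X12.50 Y6.50 E0.2370
G1 X9.00 Y6.50 E0.2806
G1 X9.00 Y9.00 E0.3118
G1 X0.00 Y9.00 E0.4241
G1 X0.00 Y0.00 E0.5363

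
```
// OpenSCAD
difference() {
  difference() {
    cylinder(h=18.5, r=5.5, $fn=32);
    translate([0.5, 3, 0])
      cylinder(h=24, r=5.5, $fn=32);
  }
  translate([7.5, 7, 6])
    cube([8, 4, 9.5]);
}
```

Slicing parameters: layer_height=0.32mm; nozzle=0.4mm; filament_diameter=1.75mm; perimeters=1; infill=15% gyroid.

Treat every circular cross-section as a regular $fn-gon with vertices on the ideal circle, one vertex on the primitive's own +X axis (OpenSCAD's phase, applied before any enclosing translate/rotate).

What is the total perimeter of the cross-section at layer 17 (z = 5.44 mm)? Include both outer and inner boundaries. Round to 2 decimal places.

At z = 5.44 mm: the r=5.5 cylinder contributes a regular 32-gon of circumradius 5.5 (perimeter = 2·32·5.500·sin(180°/32) = 34.50 mm); the cylinder at (0.5, 3): section is a regular 32-gon, circumradius r=5.5 (perimeter = 2·32·5.500·sin(180°/32) = 34.50 mm); After the difference (first − rest): starting from the r=5.5 cylinder, the r=5.5 cylinder at (0.5, 3) partially overlaps it — only the 61.51 mm² overlap (of its 94.42 mm²) is removed, clipping the outline — boundary = 34.50 mm; the cube at (7.5, 7) is not intersected at this z (z outside [6, 15.5]); After the difference (first − rest): none of the subtracted shapes is present at this height, so that combined region is unchanged — boundary = 34.50 mm. Overall, the cross-section is a single solid region. Total boundary length (outer) = 34.50 mm.

34.50 mm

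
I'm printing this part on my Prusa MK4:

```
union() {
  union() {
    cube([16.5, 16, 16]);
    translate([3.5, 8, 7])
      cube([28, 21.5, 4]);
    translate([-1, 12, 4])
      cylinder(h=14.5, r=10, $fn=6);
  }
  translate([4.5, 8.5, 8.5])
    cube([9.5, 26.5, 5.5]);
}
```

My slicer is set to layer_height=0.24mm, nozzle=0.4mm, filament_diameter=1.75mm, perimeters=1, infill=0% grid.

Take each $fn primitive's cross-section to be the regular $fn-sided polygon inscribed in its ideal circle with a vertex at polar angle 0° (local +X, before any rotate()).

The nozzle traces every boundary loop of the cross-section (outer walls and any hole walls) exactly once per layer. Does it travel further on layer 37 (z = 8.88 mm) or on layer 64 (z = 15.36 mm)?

Layer 37 (z = 8.88): the cube is present — its section is the full 16.5×16 rectangle (perimeter 65.00 mm); the cube at (3.5, 8) is present — its section is the full 28×21.5 rectangle (perimeter 99.00 mm); the cylinder at (-1, 12): section is a regular 6-gon, circumradius r=10 (perimeter = 2·6·10.000·sin(180°/6) = 60.00 mm); Merging all regions: the regions partially overlap (shared area 200.27 mm²), so the edge portions inside another operand are dropped and the merged outline is re-measured after clipping — boundary = 136.68 mm; the cube at (4.5, 8.5) is present — its section is the full 9.5×26.5 rectangle (perimeter 72.00 mm); Combining (union): the regions partially overlap (shared area 199.50 mm²), so the edge portions inside another operand are dropped and the merged outline is re-measured after clipping — boundary = 147.68 mm. So its perimeter = 147.68 mm. Layer 64 (z = 15.36): the cube (footprint 16.5×16) is included at this height (perimeter 65.00 mm); the cube at (3.5, 8) is not intersected at this z (z outside [7, 11]); the r=10 cylinder at (-1, 12) contributes a regular 6-gon of circumradius 10 (perimeter = 2·6·10.000·sin(180°/6) = 60.00 mm); Taking the union: the regions partially overlap (shared area 87.67 mm²), so the edge portions inside another operand are dropped and the merged outline is re-measured after clipping — boundary = 87.03 mm; the cube at (4.5, 8.5) is absent (z outside [8.5, 14]); Taking the union: only the result so far is present, so the union is just that shape — boundary = 87.03 mm. So its perimeter = 87.03 mm. Layer 37 is larger (147.68 vs 87.03 mm).

layer 37 (z = 8.88 mm)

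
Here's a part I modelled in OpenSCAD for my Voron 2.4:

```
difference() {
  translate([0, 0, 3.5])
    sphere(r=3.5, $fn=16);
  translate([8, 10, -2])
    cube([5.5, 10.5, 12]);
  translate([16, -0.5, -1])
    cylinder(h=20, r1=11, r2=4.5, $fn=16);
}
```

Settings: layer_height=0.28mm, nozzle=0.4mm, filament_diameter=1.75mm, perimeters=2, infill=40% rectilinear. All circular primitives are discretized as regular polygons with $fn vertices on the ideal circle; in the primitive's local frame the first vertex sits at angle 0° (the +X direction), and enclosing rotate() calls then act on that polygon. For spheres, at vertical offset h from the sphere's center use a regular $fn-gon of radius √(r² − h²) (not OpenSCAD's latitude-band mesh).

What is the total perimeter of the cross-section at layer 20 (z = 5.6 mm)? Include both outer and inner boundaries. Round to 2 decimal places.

At z = 5.6 mm: the r=3.5 sphere contributes a regular 16-gon of circumradius √(3.5²−2.1²) = 2.800 (perimeter = 2·16·2.800·sin(180°/16) = 17.48 mm); the 5.5×10.5 cube at (8, 10) contributes its full rectangle (perimeter 32.00 mm); the cone at (16, -0.5) (r1=11→r2=4.5) has section circumradius 8.855 here — a regular 16-gon (perimeter = 2·16·8.855·sin(180°/16) = 55.28 mm); Taking the first minus the rest: starting from the r=3.5 sphere, the 5.5×10.5 cube at (8, 10) misses the remaining region (no effect); the cone at (16, -0.5) misses the remaining region (no effect) — boundary = 17.48 mm. Overall, the cross-section is a single solid region. Total boundary length (outer) = 17.48 mm.

17.48 mm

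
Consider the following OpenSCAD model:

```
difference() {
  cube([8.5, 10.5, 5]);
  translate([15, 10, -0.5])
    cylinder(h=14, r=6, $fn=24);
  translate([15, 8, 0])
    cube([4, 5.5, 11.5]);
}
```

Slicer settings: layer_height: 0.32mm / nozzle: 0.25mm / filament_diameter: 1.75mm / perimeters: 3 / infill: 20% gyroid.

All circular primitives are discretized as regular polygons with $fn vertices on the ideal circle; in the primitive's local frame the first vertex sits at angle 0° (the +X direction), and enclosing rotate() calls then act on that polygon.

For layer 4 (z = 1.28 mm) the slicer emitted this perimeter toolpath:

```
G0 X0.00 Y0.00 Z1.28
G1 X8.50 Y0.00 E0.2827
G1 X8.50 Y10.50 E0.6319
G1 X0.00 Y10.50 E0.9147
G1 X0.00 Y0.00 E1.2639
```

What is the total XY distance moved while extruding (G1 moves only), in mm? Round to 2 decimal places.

Sum the Euclidean lengths of each G1 segment: total = 38.00 mm.

38.00 mm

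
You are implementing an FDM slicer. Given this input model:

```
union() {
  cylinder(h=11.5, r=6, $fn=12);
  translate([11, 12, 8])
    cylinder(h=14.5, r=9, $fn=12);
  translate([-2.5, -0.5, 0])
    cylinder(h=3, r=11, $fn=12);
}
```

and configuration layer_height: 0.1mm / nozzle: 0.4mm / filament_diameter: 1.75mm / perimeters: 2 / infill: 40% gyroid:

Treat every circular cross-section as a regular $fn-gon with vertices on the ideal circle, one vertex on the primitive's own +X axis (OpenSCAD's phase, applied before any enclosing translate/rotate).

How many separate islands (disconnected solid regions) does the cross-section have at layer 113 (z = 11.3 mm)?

At z = 11.3 mm: the cylinder: section is a regular 12-gon, circumradius r=6; the r=9 cylinder at (11, 12) contributes a regular 12-gon of circumradius 9; the cylinder at (-2.5, -0.5) does not reach this height (z outside [0, 3]); Combining (union): the 2 present regions are separate (no shared area or edge), so areas and boundary lengths simply add and each stays a separate island — 2 connected regions. Overall, the cross-section has 2 separate islands. Island count = 2.

2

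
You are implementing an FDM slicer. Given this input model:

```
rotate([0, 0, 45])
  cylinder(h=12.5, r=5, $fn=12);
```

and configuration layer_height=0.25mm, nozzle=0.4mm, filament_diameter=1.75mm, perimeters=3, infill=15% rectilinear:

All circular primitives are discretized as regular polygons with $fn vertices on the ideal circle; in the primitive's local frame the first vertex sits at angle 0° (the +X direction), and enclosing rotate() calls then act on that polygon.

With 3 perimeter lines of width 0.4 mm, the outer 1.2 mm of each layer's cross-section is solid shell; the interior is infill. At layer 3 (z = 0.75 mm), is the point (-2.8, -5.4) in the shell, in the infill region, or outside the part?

outside

At z = 0.75 mm: the r=5 cylinder contributes a regular 12-gon of circumradius 5; (whole slice rotated 45° about Z — lengths, areas and connectivity unchanged). Overall, the cross-section is a single solid region. Undo the 45° rotation: the query point maps to (-5.798, -1.838) in the un-rotated model frame. The nearest boundary edge runs (-5.00, 0.00)→(-4.33, -2.50); distance from the point to it = 1.25 mm. The point is not inside any of the regions above, so it lies outside the cross-section (1.25 mm from the nearest boundary).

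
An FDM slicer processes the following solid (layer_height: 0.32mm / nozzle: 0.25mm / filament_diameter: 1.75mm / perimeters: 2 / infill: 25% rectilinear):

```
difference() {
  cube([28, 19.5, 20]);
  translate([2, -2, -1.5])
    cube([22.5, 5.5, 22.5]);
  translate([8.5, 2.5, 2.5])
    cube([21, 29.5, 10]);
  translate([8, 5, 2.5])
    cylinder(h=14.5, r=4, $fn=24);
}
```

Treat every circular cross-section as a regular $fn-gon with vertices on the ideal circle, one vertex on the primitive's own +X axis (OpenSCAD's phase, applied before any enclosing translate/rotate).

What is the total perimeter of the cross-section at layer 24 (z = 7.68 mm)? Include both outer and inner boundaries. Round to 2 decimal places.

66.71 mm

At z = 7.68 mm: the cube is present — its section is the full 28×19.5 rectangle (perimeter 95.00 mm); the cube at (2, -2) (footprint 22.5×5.5) is included at this height (perimeter 56.00 mm); the 21×29.5 cube at (8.5, 2.5) contributes its full rectangle (perimeter 101.00 mm); the r=4 cylinder at (8, 5) gives a regular 24-gon of circumradius 4 (constant along its height) (perimeter = 2·24·4.000·sin(180°/24) = 25.06 mm); Taking the first minus the rest: starting from the 28×19.5 cube, the 22.5×5.5 cube at (2, -2) partially overlaps it — only the 78.75 mm² overlap (of its 123.75 mm²) is removed, clipping the outline; the 21×29.5 cube at (8.5, 2.5) partially overlaps it — only the 315.50 mm² overlap (of its 619.50 mm²) is removed, clipping the outline; the r=4 cylinder at (8, 5) partially overlaps it — only the 20.98 mm² overlap (of its 49.69 mm²) is removed, clipping the outline — boundary = 66.71 mm. Overall, the cross-section has 2 separate islands. Total boundary length (outer) = 66.71 mm.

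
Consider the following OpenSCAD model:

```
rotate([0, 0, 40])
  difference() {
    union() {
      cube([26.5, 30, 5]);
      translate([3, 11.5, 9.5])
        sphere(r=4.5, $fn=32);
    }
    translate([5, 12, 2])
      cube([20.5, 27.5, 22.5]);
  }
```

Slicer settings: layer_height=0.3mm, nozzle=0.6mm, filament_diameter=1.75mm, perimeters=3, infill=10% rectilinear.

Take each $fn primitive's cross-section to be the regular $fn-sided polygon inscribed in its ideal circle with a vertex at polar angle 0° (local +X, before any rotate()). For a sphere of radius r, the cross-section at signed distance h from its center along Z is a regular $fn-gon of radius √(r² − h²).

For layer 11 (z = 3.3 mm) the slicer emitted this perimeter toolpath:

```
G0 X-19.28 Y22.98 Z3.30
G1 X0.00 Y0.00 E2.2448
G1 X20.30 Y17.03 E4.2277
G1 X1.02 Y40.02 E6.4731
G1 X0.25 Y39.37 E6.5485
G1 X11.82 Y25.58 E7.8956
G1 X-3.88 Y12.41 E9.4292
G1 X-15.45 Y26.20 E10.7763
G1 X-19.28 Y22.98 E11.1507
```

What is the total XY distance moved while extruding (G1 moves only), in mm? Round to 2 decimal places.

Sum the Euclidean lengths of each G1 segment: total = 149.00 mm.

149.00 mm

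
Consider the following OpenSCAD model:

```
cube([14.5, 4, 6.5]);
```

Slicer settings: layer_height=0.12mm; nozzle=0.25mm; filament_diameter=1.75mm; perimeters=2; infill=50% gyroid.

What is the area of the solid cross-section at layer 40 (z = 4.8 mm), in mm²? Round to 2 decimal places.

58.00 mm²

At z = 4.8 mm: the cube is present — its section is the full 14.5×4 rectangle (area 58.00 mm²). Overall, the cross-section is a single solid region. Net area = 58.00 mm².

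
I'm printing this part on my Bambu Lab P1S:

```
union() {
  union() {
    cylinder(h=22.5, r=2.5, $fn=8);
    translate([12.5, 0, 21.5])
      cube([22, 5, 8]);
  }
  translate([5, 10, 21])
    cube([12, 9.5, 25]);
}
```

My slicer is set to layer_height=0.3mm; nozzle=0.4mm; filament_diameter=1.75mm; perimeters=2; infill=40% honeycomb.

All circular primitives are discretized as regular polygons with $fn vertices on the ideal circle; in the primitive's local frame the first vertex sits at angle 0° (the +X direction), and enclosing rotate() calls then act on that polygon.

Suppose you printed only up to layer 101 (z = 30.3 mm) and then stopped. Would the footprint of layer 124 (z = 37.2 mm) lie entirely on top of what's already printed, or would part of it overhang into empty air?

Compare the two slices. At z = 30.3: the cylinder does not reach this height (z outside [0, 22.5]); the cube at (12.5, 0) is absent (z outside [21.5, 29.5]); Merging all regions: nothing is present at this height; the cube at (5, 10) is present — its section is the full 12×9.5 rectangle (area 114.00 mm²); Taking the union: only the 12×9.5 cube at (5, 10) is present, so the union is just that shape — area = 114.00 mm². At z = 37.2: the cylinder is absent (z outside [0, 22.5]); the cube at (12.5, 0) is not intersected at this z (z outside [21.5, 29.5]); Combining (union): nothing is present at this height; the 12×9.5 cube at (5, 10) contributes its full rectangle (area 114.00 mm²); Combining (union): only the 12×9.5 cube at (5, 10) is present, so the union is just that shape — area = 114.00 mm². Checking containment: the cross-section at z = 37.2 is a subset of the cross-section at z = 30.3.

entirely on top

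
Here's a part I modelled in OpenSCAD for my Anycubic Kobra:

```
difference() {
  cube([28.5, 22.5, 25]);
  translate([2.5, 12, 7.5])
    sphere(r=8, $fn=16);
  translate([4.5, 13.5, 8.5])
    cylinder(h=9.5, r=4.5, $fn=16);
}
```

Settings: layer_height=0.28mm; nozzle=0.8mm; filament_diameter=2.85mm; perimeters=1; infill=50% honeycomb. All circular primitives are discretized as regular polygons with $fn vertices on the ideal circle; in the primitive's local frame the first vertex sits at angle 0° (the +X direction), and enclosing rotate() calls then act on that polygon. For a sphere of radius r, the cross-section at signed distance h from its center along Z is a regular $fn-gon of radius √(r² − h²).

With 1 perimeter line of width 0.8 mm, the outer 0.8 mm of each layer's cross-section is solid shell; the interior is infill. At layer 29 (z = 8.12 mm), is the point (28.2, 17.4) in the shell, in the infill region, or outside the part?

shell

At z = 8.12 mm: the cube is present — its section is the full 28.5×22.5 rectangle; the r=8 sphere at (2.5, 12) contributes a regular 16-gon of circumradius √(8²−0.62²) = 7.976; the cylinder at (4.5, 13.5) does not reach this height (z outside [8.5, 18]); Taking the first minus the rest: starting from the 28.5×22.5 cube, the r=8 sphere at (2.5, 12) partially overlaps it — only the 136.02 mm² overlap (of its 194.76 mm²) is removed, clipping the outline — 1 connected region. Overall, the cross-section is a single solid region. The nearest boundary edge runs (28.50, 22.50)→(28.50, 0.00); distance from the point to it = 0.30 mm. The point is inside the cross-section, 0.30 mm from the nearest boundary — within the 0.8 mm shell band (1 × 0.8).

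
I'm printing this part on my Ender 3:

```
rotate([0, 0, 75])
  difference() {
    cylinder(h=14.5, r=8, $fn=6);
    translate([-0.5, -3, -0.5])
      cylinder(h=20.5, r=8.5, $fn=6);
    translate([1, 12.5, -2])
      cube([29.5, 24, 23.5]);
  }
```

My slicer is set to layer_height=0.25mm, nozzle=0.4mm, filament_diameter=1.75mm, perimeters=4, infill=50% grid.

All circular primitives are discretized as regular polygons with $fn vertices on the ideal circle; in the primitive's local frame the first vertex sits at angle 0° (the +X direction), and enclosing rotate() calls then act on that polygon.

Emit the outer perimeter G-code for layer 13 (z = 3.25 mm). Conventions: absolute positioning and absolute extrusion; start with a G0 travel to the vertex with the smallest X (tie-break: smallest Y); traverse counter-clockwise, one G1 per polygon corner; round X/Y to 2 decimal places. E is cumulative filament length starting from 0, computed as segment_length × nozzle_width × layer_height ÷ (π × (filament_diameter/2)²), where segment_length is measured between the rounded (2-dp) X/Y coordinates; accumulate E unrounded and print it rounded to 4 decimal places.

G0 X-7.73 Y-2.07 Z3.25
G1 X-2.07 Y-7.73 E0.3328
G1 X-1.36 Y-7.54 E0.3633
G1 X-5.44 Y-3.46 E0.6032
G1 X-3.24 Y4.75 E0.9566
G1 X3.30 Y6.50 E1.2381
G1 X2.07 Y7.73 E1.3104
G1 X-5.66 Y5.66 E1.6431
G1 X-7.73 Y-2.07 E1.9758

At z = 3.25 mm: the r=8 cylinder gives a regular 6-gon of circumradius 8 (constant along its height); the cylinder at (-0.5, -3): section is a regular 6-gon, circumradius r=8.5; the cube at (1, 12.5) (footprint 29.5×24) is included at this height; After the difference (first − rest): starting from the r=8 cylinder, the r=8.5 cylinder at (-0.5, -3) partially overlaps it — only the 129.66 mm² overlap (of its 187.71 mm²) is removed, clipping the outline; the 29.5×24 cube at (1, 12.5) misses the remaining region (no effect) — 1 connected region; (whole slice rotated 75° about Z — lengths, areas and connectivity unchanged). The outline is a single polygon with 8 vertices. Extrusion per mm of travel: 0.4 × 0.25 / (π × 0.875²) = 0.041575. Accumulating E over each segment gives final E = 1.9758.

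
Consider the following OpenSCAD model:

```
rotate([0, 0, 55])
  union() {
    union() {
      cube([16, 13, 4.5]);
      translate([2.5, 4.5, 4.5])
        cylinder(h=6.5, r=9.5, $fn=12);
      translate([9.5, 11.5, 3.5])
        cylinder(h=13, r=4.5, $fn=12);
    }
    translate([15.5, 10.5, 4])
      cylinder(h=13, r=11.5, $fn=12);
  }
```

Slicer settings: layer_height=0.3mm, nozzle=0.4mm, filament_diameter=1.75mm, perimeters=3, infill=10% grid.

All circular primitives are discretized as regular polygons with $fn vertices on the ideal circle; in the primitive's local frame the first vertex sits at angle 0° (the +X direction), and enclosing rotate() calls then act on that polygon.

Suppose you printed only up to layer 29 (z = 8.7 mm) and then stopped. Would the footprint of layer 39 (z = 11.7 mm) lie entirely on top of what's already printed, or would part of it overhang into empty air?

Compare the two slices. At z = 8.7: the cube is absent (z outside [0, 4.5]); the cylinder at (2.5, 4.5): section is a regular 12-gon, circumradius r=9.5 (area = (12/2)·9.500²·sin(360°/12) = 270.75 mm²); the r=4.5 cylinder at (9.5, 11.5) gives a regular 12-gon of circumradius 4.5 (constant along its height) (area = (12/2)·4.500²·sin(360°/12) = 60.75 mm²); Merging all regions: the regions partially overlap — summed areas 331.50 mm² minus the doubly-counted overlap 22.21 mm² gives 309.29 mm² — area = 309.29 mm²; the r=11.5 cylinder at (15.5, 10.5) gives a regular 12-gon of circumradius 11.5 (constant along its height) (area = (12/2)·11.500²·sin(360°/12) = 396.75 mm²); Taking the union: the regions partially overlap — summed areas 706.04 mm² minus the doubly-counted overlap 101.05 mm² gives 604.98 mm² — area = 604.98 mm²; (rotated 55° about Z; rotation is an isometry so areas/perimeters/island counts are preserved). At z = 11.7: the cube does not reach this height (z outside [0, 4.5]); the cylinder at (2.5, 4.5) is absent (z outside [4.5, 11]); the r=4.5 cylinder at (9.5, 11.5) gives a regular 12-gon of circumradius 4.5 (constant along its height) (area = (12/2)·4.500²·sin(360°/12) = 60.75 mm²); Combining (union): only the r=4.5 cylinder at (9.5, 11.5) is present, so the union is just that shape — area = 60.75 mm²; the r=11.5 cylinder at (15.5, 10.5) gives a regular 12-gon of circumradius 11.5 (constant along its height) (area = (12/2)·11.500²·sin(360°/12) = 396.75 mm²); Taking the union: the result so far lies entirely inside the r=11.5 cylinder at (15.5, 10.5), so the union is just the r=11.5 cylinder at (15.5, 10.5) — area = 396.75 mm²; (rotated 55° about Z; rotation is an isometry so areas/perimeters/island counts are preserved). Checking containment: the cross-section at z = 11.7 is a subset of the cross-section at z = 8.7.

entirely on top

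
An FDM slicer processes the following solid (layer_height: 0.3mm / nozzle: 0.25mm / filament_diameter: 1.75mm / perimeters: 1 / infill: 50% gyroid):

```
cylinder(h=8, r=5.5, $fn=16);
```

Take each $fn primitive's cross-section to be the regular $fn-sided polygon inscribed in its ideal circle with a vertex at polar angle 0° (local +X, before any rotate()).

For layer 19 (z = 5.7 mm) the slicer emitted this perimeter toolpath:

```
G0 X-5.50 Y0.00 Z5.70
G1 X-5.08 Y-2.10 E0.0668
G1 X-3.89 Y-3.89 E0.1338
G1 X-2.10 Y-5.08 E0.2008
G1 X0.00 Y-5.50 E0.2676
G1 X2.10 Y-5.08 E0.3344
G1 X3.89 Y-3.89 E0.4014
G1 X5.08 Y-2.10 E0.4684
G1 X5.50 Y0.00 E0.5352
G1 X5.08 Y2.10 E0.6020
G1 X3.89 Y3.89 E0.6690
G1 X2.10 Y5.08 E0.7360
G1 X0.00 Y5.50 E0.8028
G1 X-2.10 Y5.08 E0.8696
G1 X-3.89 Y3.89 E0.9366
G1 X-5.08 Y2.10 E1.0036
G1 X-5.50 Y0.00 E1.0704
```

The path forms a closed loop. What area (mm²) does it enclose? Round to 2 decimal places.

92.57 mm²

Apply the shoelace formula to the sequence of (X, Y) vertices; enclosed area = 92.57 mm².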